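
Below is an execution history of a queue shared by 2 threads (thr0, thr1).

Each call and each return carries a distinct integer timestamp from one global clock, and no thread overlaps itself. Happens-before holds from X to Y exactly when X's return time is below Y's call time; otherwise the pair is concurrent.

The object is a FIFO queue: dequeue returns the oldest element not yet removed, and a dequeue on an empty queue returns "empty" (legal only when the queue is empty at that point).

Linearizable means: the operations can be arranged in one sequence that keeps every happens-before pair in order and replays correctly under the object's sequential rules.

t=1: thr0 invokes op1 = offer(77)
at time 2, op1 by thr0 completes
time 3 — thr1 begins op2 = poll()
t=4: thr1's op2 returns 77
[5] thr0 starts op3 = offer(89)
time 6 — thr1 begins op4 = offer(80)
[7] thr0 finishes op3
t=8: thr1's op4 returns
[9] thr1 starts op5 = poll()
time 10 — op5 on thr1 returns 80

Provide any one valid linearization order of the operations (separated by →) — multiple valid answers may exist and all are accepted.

1. op1 offer(77), leaving queue <77>
2. op2 poll() → 77, leaving queue <>
3. op4 offer(80), leaving queue <80>
4. op3 offer(89), leaving queue <80,89>
5. op5 poll() → 80, leaving queue <89>

op1 → op2 → op4 → op3 → op5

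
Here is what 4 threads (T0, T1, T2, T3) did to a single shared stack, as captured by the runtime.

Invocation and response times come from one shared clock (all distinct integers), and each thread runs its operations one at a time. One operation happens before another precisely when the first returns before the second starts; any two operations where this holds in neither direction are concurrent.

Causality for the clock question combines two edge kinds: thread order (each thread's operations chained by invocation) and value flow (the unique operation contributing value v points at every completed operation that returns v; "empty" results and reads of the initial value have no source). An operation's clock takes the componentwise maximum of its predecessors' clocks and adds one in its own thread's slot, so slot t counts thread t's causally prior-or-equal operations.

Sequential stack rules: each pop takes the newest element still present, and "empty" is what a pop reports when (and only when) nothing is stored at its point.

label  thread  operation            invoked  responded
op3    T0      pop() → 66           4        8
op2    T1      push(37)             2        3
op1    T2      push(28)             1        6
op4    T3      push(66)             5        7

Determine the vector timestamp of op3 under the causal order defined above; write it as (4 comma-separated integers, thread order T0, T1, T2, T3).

op4, invoked 5, has no incoming edges; only T3's bump applies → (0, 0, 0, 1)
op1, invoked 1, has no incoming edges; only T2's bump applies → (0, 0, 1, 0)
op2, invoked 2, has no incoming edges; only T1's bump applies → (0, 1, 0, 0)
op3 (invocation 4): componentwise max over VC(op4)=(0, 0, 0, 1), +1 at T0, giving (1, 0, 0, 1)
target: VC(op3) = (1, 0, 0, 1)

(1, 0, 0, 1)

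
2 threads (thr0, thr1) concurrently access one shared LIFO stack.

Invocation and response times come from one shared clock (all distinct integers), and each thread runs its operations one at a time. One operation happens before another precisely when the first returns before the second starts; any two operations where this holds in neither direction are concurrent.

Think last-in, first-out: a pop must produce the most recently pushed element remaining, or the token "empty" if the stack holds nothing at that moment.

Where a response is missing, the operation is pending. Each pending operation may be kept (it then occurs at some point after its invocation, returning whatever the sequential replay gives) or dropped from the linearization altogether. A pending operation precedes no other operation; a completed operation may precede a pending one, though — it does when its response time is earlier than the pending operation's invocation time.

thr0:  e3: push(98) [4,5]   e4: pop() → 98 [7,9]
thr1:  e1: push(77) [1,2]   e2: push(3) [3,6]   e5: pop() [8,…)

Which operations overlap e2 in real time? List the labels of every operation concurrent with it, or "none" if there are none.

e2 spans [3,6]: anything still running between times 3 and 6 counts as concurrent
e1 [1,2]: before
e3 [4,5]: concurrent
e4 [7,9]: after
e5 [8,…): after

e3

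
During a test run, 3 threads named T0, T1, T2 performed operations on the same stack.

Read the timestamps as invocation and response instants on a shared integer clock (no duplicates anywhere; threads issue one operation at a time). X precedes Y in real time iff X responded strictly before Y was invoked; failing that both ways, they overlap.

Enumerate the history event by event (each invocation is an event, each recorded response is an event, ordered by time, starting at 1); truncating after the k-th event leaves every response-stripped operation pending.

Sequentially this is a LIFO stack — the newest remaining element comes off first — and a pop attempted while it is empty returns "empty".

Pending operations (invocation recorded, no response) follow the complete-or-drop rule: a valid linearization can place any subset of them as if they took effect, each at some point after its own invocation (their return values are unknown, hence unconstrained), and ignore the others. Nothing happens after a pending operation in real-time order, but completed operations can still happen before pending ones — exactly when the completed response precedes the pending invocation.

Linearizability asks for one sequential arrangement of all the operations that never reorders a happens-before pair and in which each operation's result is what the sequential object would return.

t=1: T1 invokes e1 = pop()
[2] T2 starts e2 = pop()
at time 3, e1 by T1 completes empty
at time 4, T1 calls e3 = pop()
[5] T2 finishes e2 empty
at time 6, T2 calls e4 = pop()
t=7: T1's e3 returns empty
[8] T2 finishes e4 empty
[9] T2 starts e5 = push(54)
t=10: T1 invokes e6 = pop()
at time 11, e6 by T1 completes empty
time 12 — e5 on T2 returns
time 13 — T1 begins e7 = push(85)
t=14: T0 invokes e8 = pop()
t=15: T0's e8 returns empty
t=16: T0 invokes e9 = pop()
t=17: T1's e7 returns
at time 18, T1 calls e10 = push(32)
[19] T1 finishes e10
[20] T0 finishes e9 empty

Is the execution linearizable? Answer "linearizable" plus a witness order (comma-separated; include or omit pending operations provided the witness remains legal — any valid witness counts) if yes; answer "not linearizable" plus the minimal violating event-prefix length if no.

prefix check: 1..14 passes, 1..15 fails once e8's time-15 response joins
no legal order exists: 10 real-time-consistent candidates over 7 completed stack operations, all rejected
including or dropping the 1 pending operation (e7) in any combination fails
take e1, e2, e3, e4, e5, e6, e8 (pending dropped): step 6 already fails, because e6 pop() → empty cannot occur there
take e1, e2, e3, e4, e6, e5, e8 (pending dropped): step 7 already fails, because e8 pop() → empty cannot occur there

not linearizable — minimal violating prefix: 15 events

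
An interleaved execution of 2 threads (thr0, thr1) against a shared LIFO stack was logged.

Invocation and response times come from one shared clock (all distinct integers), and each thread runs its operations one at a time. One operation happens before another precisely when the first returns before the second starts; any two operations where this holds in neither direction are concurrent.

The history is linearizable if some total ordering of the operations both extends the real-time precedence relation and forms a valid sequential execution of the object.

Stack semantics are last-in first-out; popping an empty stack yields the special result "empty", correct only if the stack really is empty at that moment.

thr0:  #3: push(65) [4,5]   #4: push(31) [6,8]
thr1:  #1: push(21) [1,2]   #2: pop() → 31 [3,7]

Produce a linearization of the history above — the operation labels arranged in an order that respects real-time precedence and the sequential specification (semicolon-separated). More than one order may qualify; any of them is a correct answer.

#1; #3; #4; #2

after step 1 (#1 push(21)): stack <21>
after step 2 (#3 push(65)): stack <21,65>
after step 3 (#4 push(31)): stack <21,65,31>
after step 4 (#2 pop() → 31): stack <21,65>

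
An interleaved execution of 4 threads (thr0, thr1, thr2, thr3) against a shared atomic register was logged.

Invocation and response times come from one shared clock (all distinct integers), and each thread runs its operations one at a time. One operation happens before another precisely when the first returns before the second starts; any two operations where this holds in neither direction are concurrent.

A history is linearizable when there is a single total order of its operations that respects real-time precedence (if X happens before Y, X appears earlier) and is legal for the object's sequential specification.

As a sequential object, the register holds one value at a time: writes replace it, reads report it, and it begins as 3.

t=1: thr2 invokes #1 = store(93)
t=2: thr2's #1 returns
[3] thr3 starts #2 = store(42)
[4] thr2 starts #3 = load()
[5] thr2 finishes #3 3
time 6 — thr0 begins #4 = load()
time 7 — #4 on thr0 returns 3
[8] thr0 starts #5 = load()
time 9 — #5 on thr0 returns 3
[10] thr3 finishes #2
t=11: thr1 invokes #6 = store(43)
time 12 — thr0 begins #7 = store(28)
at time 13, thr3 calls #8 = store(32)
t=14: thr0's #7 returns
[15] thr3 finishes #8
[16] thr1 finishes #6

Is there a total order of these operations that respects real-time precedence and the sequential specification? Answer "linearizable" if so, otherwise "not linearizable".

not linearizable

the violation lands at event 5, #3's response at time 5: events 1..4 linearize, events 1..5 do not
one real-time candidate order over the 2 completed operations — the atomic register replay rejects it
completion choices over the 1 pending operation (#2) were checked; none helps
one such order, #1, #3 (pending dropped), breaks at step 2 where #3 load() → 3 is illegal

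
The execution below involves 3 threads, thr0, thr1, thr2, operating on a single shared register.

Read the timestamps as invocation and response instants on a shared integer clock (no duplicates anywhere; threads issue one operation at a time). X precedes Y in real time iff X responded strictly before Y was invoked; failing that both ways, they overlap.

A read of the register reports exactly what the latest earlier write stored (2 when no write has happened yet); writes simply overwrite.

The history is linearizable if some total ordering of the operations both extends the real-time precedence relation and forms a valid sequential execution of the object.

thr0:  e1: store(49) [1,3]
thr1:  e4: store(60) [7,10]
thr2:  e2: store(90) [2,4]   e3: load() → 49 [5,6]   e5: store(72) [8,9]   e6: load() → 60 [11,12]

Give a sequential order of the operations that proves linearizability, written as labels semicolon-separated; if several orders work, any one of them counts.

e2; e1; e3; e5; e4; e6

step 1: e2 store(90) — value 90
step 2: e1 store(49) — value 49
step 3: e3 load() → 49 — value 49
step 4: e5 store(72) — value 72
step 5: e4 store(60) — value 60
step 6: e6 load() → 60 — value 60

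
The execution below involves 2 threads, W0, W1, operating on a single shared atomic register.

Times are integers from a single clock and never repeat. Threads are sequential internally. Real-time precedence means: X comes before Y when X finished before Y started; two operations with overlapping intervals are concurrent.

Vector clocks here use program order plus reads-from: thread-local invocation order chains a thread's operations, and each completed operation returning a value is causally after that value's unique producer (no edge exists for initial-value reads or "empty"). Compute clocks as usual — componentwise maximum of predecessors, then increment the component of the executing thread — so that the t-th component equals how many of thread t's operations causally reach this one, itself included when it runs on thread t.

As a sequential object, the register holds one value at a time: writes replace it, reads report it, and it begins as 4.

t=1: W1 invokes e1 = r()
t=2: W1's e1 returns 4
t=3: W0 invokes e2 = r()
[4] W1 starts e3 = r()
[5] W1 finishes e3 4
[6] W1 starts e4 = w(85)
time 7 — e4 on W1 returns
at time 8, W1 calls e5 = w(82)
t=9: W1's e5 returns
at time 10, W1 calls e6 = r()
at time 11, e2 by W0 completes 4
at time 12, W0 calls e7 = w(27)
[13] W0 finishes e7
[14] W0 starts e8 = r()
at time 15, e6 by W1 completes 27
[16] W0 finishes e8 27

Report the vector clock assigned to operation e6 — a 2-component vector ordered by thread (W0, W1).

invoked at 1, e1 has no predecessors; its own W1 bump gives (0, 1)
invoked at 3, e2 has no predecessors; its own W0 bump gives (1, 0)
merge at e3 (invoked 4): VC(e1)=(0, 1), own-thread bump on W1 → (0, 2)
merge at e7 (invoked 12): VC(e2)=(1, 0), own-thread bump on W0 → (2, 0)
merge at e4 (invoked 6): VC(e3)=(0, 2), own-thread bump on W1 → (0, 3)
merge at e8 (invoked 14): VC(e7)=(2, 0), own-thread bump on W0 → (3, 0)
merge at e5 (invoked 8): VC(e4)=(0, 3), own-thread bump on W1 → (0, 4)
merge at e6 (invoked 10): VC(e5)=(0, 4), VC(e7)=(2, 0), own-thread bump on W1 → (2, 5)
target: VC(e6) = (2, 5)

(2, 5)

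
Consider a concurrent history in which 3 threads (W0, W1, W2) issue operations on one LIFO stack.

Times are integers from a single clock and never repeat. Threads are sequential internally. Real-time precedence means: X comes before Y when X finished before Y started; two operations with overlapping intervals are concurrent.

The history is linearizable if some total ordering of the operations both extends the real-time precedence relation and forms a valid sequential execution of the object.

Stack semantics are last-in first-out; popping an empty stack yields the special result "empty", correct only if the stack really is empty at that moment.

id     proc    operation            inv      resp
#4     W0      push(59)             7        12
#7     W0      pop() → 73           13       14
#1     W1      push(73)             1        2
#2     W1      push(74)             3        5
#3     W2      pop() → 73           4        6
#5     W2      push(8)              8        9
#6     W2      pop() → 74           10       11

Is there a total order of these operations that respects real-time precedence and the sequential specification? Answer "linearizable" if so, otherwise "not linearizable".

through event 10 a valid linearization exists; event 11 (#6 responding at time 11) ends that
all 2 real-time-respecting orders fail — 5 completed LIFO stack operations, no legal replay
no completion choice of the 1 pending operation (#4) rescues it — every subset was tried
one such order, #1, #2, #3, #5, #6 (pending dropped), breaks at step 3 where #3 pop() → 73 is illegal
one such order, #1, #3, #2, #5, #6 (pending dropped), breaks at step 5 where #6 pop() → 74 is illegal

not linearizable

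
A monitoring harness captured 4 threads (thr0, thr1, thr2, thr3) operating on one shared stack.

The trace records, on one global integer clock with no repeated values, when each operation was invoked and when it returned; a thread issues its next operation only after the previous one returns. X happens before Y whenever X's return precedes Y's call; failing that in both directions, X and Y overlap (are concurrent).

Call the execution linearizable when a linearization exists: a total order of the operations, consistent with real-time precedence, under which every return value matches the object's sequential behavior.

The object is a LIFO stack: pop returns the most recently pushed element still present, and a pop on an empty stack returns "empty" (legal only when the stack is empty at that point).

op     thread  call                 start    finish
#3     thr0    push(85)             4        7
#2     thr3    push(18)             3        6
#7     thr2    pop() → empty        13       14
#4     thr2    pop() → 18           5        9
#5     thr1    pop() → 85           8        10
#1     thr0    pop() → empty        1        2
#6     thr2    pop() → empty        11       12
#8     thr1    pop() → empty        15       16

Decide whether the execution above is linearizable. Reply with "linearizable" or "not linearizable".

linearizable

a witness: #1, #2, #3, #5, #4, #6, #7, #8
after step 1 (#1 pop() → empty): stack <>
after step 2 (#2 push(18)): stack <18>
after step 3 (#3 push(85)): stack <18,85>
after step 4 (#5 pop() → 85): stack <18>
after step 5 (#4 pop() → 18): stack <>
after step 6 (#6 pop() → empty): stack <>
after step 7 (#7 pop() → empty): stack <>
after step 8 (#8 pop() → empty): stack <>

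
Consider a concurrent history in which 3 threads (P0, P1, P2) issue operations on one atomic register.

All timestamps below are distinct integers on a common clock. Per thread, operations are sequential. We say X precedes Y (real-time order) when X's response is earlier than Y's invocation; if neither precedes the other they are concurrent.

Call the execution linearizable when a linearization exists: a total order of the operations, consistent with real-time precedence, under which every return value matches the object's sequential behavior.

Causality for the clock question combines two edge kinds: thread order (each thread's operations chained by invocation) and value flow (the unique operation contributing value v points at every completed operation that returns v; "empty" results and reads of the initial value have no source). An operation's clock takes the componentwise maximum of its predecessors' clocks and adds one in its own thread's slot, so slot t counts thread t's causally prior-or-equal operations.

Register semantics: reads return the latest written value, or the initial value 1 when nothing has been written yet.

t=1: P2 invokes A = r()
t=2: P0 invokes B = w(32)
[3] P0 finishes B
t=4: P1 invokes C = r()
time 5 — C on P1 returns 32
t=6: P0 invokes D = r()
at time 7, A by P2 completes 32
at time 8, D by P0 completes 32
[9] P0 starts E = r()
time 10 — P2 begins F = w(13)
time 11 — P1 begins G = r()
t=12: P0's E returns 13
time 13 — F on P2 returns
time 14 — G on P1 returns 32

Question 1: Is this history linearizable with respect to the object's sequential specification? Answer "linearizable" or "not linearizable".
linearizable

one valid linearization: B, A, C, D, G, F, E
1. B w(32), leaving value 32
2. A r() → 32, leaving value 32
3. C r() → 32, leaving value 32
4. D r() → 32, leaving value 32
5. G r() → 32, leaving value 32
6. F w(13), leaving value 13
7. E r() → 13, leaving value 13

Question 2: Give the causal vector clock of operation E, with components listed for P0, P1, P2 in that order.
Answer: (3, 0, 2)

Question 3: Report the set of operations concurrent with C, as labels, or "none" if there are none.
Answer: A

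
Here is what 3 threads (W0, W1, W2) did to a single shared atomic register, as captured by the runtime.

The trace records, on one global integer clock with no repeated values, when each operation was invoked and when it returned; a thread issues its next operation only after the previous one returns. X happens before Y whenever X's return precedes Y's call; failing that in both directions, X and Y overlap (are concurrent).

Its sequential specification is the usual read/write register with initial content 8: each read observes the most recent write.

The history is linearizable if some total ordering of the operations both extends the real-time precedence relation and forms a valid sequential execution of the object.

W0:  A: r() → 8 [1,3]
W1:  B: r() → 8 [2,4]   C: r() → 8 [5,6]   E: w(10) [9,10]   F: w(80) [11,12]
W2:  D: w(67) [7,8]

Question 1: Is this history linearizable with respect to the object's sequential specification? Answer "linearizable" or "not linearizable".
a witness: A, B, C, D, E, F
1. A r() → 8, leaving value 8
2. B r() → 8, leaving value 8
3. C r() → 8, leaving value 8
4. D w(67), leaving value 67
5. E w(10), leaving value 10
6. F w(80), leaving value 80

linearizable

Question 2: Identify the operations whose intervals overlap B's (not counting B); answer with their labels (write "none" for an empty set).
B spans [2,4]; an op avoiding the whole window 2..4 is ordered, any other is concurrent
A [1,3]: concurrent
C [5,6]: after
D [7,8]: after
E [9,10]: after
F [11,12]: after

A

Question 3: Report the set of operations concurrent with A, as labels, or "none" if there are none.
concurrent with A ([1,3]): every op whose interval crosses 1..3
B [2,4]: concurrent
C [5,6]: after
D [7,8]: after
E [9,10]: after
F [11,12]: after

B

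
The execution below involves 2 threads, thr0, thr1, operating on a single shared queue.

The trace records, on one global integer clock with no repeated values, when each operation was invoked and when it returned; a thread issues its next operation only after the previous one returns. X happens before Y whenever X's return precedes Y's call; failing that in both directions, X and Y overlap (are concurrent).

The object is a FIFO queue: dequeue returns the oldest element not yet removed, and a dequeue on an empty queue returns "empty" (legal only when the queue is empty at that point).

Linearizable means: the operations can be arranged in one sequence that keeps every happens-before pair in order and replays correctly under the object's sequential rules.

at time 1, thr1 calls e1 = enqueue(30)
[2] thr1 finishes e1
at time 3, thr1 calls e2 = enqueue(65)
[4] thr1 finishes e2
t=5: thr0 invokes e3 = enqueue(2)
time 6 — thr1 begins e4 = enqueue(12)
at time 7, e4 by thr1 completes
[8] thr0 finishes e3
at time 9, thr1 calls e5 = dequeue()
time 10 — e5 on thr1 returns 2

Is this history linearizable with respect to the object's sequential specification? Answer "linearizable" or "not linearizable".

not linearizable

through event 9 a valid linearization exists; event 10 (e5 responding at time 10) ends that
checked exhaustively: 2 real-time-consistent orders of 5 completed operations, zero legal queue replays
one such order, e1, e2, e3, e4, e5, breaks at step 5 where e5 dequeue() → 2 is illegal
one such order, e1, e2, e4, e3, e5, breaks at step 5 where e5 dequeue() → 2 is illegal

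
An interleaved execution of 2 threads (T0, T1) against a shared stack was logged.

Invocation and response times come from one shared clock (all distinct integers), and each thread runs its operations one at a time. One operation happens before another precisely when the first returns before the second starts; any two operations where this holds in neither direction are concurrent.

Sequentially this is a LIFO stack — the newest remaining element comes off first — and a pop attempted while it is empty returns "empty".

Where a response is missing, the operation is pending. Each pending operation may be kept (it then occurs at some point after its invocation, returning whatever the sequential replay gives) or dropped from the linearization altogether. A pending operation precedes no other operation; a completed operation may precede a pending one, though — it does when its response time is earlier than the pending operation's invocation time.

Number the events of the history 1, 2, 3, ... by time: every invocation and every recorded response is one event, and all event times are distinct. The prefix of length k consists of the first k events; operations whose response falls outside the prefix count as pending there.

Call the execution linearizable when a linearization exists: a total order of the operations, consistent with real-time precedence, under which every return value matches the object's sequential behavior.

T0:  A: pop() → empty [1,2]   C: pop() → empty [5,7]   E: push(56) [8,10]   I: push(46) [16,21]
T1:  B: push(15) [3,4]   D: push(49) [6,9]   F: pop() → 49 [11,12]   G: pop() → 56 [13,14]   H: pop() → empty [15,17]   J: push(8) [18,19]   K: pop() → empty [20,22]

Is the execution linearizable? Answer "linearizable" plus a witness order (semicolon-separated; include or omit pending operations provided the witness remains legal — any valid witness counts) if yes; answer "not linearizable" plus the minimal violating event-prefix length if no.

not linearizable — minimal violating prefix: 7 events

the violation lands at event 7, C's response at time 7: events 1..6 linearize, events 1..7 do not
the completed operations (3 total) allow one real-time order; the stack replay rejects it
no escape via the 1 pending operation (D): every completion choice fails
e.g. A, B, C (pending dropped): illegal at step 3, since C pop() → empty cannot apply there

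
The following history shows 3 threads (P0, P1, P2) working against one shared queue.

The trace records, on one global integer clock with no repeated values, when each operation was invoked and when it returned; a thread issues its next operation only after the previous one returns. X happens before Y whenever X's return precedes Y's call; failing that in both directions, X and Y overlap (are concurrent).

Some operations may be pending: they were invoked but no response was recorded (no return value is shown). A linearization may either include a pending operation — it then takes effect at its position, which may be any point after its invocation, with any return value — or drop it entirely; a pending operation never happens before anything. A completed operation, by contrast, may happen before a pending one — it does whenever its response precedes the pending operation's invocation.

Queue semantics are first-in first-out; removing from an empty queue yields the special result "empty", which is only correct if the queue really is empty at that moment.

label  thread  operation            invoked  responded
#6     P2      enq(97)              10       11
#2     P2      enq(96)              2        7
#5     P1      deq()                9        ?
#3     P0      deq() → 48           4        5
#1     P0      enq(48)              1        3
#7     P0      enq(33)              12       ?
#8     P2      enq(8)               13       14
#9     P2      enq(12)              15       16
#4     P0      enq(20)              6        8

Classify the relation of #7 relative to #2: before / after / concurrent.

#7 spans [12,…), #2 spans [2,7]
resp(#2)=7 < inv(#7)=12

after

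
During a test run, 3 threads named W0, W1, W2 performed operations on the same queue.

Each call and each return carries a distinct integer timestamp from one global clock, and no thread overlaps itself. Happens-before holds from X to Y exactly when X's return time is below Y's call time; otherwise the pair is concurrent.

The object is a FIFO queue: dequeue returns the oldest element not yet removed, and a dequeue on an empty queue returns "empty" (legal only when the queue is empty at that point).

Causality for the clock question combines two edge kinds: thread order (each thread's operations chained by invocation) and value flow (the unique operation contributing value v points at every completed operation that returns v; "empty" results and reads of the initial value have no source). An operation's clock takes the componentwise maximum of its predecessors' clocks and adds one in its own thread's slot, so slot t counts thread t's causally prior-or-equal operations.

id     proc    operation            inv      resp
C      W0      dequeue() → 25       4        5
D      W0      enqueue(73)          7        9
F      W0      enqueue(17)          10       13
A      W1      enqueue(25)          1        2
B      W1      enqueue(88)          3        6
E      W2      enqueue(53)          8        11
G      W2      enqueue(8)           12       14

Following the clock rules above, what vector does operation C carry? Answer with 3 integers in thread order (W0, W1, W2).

root op E, invoked 8: fresh clock plus W2's own tick → (0, 0, 1)
root op A, invoked 1: fresh clock plus W1's own tick → (0, 1, 0)
merge at G (invoked 12): VC(E)=(0, 0, 1), own-thread bump on W2 → (0, 0, 2)
merge at B (invoked 3): VC(A)=(0, 1, 0), own-thread bump on W1 → (0, 2, 0)
merge at C (invoked 4): VC(A)=(0, 1, 0), own-thread bump on W0 → (1, 1, 0)
merge at D (invoked 7): VC(C)=(1, 1, 0), own-thread bump on W0 → (2, 1, 0)
merge at F (invoked 10): VC(D)=(2, 1, 0), own-thread bump on W0 → (3, 1, 0)
target: VC(C) = (1, 1, 0)

(1, 1, 0)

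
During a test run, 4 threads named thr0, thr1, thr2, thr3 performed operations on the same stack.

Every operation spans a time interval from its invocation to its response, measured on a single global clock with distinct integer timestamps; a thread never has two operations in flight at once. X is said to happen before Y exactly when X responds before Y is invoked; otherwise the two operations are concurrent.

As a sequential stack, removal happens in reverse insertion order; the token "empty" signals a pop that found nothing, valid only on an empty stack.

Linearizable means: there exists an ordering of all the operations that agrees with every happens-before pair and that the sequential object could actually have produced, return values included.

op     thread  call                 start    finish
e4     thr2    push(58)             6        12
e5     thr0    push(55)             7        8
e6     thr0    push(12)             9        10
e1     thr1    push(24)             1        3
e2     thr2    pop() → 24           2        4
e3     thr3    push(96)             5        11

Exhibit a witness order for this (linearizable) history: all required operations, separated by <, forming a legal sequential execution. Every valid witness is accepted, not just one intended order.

after step 1 (e1 push(24)): stack <24>
after step 2 (e2 pop() → 24): stack <>
after step 3 (e3 push(96)): stack <96>
after step 4 (e4 push(58)): stack <96,58>
after step 5 (e5 push(55)): stack <96,58,55>
after step 6 (e6 push(12)): stack <96,58,55,12>

e1 < e2 < e3 < e4 < e5 < e6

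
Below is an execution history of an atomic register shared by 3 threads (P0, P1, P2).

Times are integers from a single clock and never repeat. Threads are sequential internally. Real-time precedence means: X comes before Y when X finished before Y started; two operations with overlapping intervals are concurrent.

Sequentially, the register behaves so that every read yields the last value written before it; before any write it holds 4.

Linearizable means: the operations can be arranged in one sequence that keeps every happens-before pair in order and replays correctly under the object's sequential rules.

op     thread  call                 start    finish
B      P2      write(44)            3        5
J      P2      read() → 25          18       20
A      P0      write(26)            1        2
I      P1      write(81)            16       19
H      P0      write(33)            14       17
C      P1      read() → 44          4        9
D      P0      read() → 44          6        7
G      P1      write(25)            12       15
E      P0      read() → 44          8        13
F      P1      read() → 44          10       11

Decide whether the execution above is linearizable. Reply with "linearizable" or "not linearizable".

linearizable

one valid linearization: A, B, C, D, E, F, H, G, J, I
1. A write(26), leaving value 26
2. B write(44), leaving value 44
3. C read() → 44, leaving value 44
4. D read() → 44, leaving value 44
5. E read() → 44, leaving value 44
6. F read() → 44, leaving value 44
7. H write(33), leaving value 33
8. G write(25), leaving value 25
9. J read() → 25, leaving value 25
10. I write(81), leaving value 81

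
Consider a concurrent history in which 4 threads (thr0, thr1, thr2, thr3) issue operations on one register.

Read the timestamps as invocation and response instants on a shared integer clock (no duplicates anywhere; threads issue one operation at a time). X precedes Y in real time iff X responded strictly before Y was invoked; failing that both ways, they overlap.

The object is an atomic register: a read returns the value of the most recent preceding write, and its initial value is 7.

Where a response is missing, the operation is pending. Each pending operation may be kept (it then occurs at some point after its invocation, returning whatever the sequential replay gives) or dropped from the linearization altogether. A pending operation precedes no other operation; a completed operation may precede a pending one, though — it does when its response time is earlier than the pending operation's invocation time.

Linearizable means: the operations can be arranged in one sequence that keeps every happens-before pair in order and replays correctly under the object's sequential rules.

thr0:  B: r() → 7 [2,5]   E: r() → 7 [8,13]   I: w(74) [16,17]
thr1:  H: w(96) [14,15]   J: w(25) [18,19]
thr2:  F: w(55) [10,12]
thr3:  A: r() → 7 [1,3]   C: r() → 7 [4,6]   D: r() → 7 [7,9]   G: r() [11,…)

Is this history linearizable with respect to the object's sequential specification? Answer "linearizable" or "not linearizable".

one valid linearization: A, B, C, D, E, F, G, H, I, J
step 1: A r() → 7 — value 7
step 2: B r() → 7 — value 7
step 3: C r() → 7 — value 7
step 4: D r() → 7 — value 7
step 5: E r() → 7 — value 7
step 6: F w(55) — value 55
step 7: G r() (pending, included) — value 55
step 8: H w(96) — value 96
step 9: I w(74) — value 74
step 10: J w(25) — value 25

linearizable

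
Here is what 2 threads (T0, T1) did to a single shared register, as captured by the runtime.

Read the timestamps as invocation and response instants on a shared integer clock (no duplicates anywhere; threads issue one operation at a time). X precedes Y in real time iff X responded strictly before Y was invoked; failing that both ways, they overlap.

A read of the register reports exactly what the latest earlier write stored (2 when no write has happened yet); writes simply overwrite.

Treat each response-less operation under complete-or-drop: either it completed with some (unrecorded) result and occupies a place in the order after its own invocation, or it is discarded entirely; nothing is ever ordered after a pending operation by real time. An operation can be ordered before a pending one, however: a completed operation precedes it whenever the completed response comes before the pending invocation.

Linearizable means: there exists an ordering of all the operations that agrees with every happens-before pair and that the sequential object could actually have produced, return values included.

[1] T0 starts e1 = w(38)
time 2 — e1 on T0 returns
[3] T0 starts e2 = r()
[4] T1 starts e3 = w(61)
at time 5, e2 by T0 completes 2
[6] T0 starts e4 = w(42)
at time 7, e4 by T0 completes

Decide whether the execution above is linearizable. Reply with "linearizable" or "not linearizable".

not linearizable

through event 4 a valid linearization exists; event 5 (e2 responding at time 5) ends that
the sole real-time-consistent order of 2 completed operations fails the register replay
include/drop combinations of the 1 pending operation (e3) were all tried; none helps
sample order e1, e2 (pending dropped) stalls at step 2 — e2 r() → 2 has no legal effect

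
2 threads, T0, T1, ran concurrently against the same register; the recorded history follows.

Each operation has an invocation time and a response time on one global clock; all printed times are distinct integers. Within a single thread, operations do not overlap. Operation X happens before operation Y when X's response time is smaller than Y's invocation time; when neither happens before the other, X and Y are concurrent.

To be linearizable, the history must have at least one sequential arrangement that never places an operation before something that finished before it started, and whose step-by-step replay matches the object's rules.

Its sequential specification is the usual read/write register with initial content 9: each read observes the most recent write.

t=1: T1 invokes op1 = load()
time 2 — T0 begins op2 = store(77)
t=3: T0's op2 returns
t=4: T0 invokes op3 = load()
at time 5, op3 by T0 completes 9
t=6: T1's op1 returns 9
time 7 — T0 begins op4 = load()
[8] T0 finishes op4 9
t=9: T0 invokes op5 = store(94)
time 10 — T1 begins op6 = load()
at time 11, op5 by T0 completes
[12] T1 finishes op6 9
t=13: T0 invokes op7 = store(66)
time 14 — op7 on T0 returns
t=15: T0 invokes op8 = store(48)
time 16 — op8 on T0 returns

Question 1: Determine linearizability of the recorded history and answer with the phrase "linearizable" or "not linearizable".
not linearizable

the violation lands at event 5, op3's response at time 5: events 1..4 linearize, events 1..5 do not
the sole real-time-consistent order of 2 completed operations fails the register replay
every completion of the 1 pending operation (op1) was checked; none linearizes
take op2, op3 (pending dropped): step 2 already fails, because op3 load() → 9 cannot occur there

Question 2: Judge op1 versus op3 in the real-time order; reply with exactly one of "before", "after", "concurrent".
concurrent

op1 spans [1,6], op3 spans [4,5]
the intervals overlap in both directions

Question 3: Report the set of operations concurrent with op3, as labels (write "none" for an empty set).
op1

overlap test against op3 [4,5]: concurrent iff the interval meets 4..5
op1 [1,6]: concurrent
op2 [2,3]: before
op4 [7,8]: after
op5 [9,11]: after
op6 [10,12]: after
op7 [13,14]: after
op8 [15,16]: after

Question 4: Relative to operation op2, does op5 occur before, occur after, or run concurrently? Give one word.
after

op5 spans [9,11], op2 spans [2,3]
resp(op2)=3 < inv(op5)=9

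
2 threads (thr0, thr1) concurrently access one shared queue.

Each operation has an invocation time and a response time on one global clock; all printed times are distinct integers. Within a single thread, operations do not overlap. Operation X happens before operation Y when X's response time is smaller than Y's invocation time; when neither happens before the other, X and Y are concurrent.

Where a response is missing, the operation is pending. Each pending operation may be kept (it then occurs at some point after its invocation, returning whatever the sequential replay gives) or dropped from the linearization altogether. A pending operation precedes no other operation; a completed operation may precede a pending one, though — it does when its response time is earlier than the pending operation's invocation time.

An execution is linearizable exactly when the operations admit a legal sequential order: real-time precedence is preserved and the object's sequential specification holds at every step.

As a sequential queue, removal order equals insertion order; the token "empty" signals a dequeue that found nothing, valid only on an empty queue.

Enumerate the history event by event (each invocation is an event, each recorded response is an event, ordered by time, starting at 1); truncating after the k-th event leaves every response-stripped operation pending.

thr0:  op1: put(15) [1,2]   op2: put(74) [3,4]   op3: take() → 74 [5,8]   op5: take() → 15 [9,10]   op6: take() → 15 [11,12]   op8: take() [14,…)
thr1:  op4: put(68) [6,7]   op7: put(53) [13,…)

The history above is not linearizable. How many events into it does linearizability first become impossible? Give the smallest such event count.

a valid linearization of events 1..7 exists, for instance op1, op2, op3, op4:
step 1: op1 put(15) — queue <15>
step 2: op2 put(74) — queue <15,74>
step 3: op3 take() (pending, included) — queue <74>
step 4: op4 put(68) — queue <74,68>
include event 8 — op3 responding at 8 — and every candidate order breaks
one such order, op1, op2, op3, op4, breaks at step 3 where op3 take() → 74 is illegal
one such order, op1, op2, op4, op3, breaks at step 4 where op3 take() → 74 is illegal

8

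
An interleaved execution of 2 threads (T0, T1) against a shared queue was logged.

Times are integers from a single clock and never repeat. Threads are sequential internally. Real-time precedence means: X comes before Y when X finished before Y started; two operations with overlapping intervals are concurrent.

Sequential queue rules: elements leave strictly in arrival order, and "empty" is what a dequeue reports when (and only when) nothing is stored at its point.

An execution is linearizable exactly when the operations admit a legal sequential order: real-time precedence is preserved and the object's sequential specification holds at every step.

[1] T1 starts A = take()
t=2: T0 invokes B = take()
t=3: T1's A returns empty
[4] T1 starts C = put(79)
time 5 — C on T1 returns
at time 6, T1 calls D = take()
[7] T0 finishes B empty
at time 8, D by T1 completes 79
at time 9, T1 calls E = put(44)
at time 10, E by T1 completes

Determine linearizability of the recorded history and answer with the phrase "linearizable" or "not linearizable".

linearizable

a witness: A, B, C, D, E
1. A take() → empty, leaving queue <>
2. B take() → empty, leaving queue <>
3. C put(79), leaving queue <79>
4. D take() → 79, leaving queue <>
5. E put(44), leaving queue <44>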